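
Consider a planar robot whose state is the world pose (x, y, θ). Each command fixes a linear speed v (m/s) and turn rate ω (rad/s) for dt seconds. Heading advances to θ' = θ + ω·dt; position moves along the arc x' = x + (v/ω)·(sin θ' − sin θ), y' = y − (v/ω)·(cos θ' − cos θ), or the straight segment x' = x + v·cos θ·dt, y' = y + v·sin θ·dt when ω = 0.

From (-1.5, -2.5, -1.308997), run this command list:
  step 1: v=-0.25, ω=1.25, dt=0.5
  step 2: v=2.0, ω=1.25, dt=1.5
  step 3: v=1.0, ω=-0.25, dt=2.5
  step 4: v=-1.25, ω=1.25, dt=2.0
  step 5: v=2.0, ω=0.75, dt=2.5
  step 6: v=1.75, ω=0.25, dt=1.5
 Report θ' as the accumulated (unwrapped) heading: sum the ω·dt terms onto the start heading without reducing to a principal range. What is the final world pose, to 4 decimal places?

step 1: θ'=-0.6840 (R=-0.2000) → pose (-1.5668, -2.3968, -0.6840)
step 2: θ'=1.1910 (R=1.6000) → pose (0.9302, -1.7498, 1.1910)
step 3: θ'=0.5660 (R=-4.0000) → pose (2.5001, 0.1435, 0.5660)
step 4: θ'=3.0660 (R=-1.0000) → pose (2.9609, -1.6977, 3.0660)
step 5: θ'=4.9410 (R=2.6667) → pose (0.1622, -4.9611, 4.9410)
step 6: θ'=5.3160 (R=7.0000) → pose (1.2171, -7.3481, 5.3160)

(1.2171, -7.3481, 5.3160)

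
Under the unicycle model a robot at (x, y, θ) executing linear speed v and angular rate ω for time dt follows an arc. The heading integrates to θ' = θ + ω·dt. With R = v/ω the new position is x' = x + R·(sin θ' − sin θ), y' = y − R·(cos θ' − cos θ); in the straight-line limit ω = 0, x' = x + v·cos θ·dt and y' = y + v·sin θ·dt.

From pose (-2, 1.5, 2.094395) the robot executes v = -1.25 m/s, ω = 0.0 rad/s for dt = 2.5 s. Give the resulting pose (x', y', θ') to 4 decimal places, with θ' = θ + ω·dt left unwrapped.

θ' = 2.0944 + 0.0·2.5 = 2.0944
ω = 0 → straight: x' = -2 + -1.25·cos(2.0944)·2.5 = -0.4375
y' = 1.5 + -1.25·sin(2.0944)·2.5 = -1.2063

(-0.4375, -1.2063, 2.0944)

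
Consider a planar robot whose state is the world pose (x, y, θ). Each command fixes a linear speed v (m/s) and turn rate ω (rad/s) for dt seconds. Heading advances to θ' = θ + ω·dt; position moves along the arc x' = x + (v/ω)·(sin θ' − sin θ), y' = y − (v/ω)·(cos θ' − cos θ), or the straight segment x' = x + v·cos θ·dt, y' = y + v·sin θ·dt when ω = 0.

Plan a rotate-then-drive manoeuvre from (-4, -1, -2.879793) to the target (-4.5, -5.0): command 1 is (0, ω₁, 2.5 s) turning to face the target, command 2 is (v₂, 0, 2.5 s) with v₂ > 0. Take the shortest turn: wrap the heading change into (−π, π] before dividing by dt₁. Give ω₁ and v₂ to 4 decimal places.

heading to target = atan2(-5−-1, -4.5−-4) = -1.6952
Δθ = wrap(-1.6952 − -2.8798) = 1.1846; ω₁ = Δθ/dt₁ = 0.4739
distance = √((-4.5−-4)² + (-5−-1)²) = 4.0311; v₂ = distance/dt₂ = 1.6125

ω₁ = 0.4739, v₂ = 1.6125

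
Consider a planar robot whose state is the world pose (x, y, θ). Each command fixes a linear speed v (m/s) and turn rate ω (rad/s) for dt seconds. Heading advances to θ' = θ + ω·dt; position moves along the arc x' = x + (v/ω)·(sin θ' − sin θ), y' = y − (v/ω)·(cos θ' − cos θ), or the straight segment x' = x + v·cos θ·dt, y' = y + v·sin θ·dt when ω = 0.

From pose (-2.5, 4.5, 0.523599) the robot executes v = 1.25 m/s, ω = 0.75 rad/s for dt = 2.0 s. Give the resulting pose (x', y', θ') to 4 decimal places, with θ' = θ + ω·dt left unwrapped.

(-1.8346, 6.6725, 2.0236)

θ' = 0.5236 + 0.75·2.0 = 2.0236
R = v/ω = 1.25/0.75 = 1.6667
x' = -2.5 + 1.6667·(sin 2.0236 − sin 0.5236) = -1.8346
y' = 4.5 − 1.6667·(cos 2.0236 − cos 0.5236) = 6.6725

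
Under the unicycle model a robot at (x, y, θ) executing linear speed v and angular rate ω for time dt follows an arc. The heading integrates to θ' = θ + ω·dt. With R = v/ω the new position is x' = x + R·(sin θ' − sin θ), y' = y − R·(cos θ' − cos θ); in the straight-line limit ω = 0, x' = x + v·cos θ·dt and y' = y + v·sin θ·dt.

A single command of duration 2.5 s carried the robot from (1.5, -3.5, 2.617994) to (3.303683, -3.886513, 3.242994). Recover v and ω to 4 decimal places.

Δθ = 3.242994 − 2.617994 = 0.625000
ω = Δθ/dt = 0.625000/2.5 = 0.2500
R = Δx/(sin θ' − sin θ) = -3.0000
v = R·ω = -3.0000·0.2500 = -0.7500

v = -0.7500, ω = 0.2500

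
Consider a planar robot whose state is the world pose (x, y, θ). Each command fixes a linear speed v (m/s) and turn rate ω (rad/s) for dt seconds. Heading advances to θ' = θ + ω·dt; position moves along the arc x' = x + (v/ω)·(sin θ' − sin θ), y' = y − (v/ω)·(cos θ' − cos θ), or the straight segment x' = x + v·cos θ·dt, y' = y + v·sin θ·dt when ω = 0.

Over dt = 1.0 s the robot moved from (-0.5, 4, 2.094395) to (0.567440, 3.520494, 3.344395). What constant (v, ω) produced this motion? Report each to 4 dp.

v = -1.2500, ω = 1.2500

Δθ = 3.344395 − 2.094395 = 1.250000
ω = Δθ/dt = 1.250000/1.0 = 1.2500
R = Δx/(sin θ' − sin θ) = -1.0000
v = R·ω = -1.0000·1.2500 = -1.2500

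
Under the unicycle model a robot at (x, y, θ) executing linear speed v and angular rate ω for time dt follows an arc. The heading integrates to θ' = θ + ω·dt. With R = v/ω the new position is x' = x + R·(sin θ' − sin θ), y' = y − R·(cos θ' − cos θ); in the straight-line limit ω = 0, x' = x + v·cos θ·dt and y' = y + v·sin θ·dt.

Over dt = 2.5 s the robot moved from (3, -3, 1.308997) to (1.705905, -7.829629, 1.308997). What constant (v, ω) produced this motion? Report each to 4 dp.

Δθ = 1.308997 − 1.308997 = 0.000000
ω = Δθ/dt = 0.000000/2.5 = 0.0000
ω = 0 → v = (Δx·cos θ + Δy·sin θ)/dt = -2.0000

v = -2.0000, ω = 0.0000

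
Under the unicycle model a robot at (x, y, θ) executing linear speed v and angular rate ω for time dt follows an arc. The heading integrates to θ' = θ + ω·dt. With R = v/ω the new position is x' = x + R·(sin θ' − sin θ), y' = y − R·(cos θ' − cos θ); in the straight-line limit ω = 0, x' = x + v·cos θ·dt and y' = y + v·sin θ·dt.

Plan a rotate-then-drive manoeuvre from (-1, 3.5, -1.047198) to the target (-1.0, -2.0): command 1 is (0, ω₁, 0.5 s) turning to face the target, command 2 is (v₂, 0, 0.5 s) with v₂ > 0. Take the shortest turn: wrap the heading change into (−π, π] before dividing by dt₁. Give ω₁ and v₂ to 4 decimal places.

ω₁ = -1.0472, v₂ = 11.0000

heading to target = atan2(-2−3.5, -1−-1) = -1.5708
Δθ = wrap(-1.5708 − -1.0472) = -0.5236; ω₁ = Δθ/dt₁ = -1.0472
distance = √((-1−-1)² + (-2−3.5)²) = 5.5000; v₂ = distance/dt₂ = 11.0000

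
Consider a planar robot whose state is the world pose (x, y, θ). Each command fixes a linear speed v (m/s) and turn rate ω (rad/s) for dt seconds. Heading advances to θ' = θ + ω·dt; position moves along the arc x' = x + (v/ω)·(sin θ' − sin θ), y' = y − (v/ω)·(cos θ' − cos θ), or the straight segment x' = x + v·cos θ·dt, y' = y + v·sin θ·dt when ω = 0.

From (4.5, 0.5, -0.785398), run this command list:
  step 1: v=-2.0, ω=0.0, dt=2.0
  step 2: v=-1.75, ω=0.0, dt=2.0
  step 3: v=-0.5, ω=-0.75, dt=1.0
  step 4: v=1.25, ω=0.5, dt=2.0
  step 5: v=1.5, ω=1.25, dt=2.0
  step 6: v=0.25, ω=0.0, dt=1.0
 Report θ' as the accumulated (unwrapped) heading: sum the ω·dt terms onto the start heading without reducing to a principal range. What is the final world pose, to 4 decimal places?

(1.8493, 5.9128, 1.9646)

step 1: θ'=-0.7854 (straight) → pose (1.6716, 3.3284, -0.7854)
step 2: θ'=-0.7854 (straight) → pose (-0.8033, 5.8033, -0.7854)
step 3: θ'=-1.5354 (R=0.6667) → pose (-0.9981, 6.2511, -1.5354)
step 4: θ'=-0.5354 (R=2.5000) → pose (0.2248, 4.1894, -0.5354)
step 5: θ'=1.9646 (R=1.2000) → pose (1.9452, 5.6819, 1.9646)
step 6: θ'=1.9646 (straight) → pose (1.8493, 5.9128, 1.9646)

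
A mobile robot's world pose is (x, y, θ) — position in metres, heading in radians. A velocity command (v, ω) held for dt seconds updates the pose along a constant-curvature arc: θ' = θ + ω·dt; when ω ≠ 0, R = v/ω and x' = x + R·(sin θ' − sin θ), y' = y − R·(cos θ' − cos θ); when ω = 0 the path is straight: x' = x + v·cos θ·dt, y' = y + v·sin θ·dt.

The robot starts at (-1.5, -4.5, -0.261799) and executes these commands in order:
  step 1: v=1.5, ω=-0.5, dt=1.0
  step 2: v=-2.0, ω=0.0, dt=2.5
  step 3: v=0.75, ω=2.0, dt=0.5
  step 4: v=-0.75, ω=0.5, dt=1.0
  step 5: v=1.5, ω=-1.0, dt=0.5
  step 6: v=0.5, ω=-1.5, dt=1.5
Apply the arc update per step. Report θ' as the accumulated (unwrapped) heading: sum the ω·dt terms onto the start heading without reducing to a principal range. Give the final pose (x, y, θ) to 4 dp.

(-3.0964, -2.3351, -2.0118)

step 1: θ'=-0.7618 (R=-3.0000) → pose (-0.2058, -5.2270, -0.7618)
step 2: θ'=-0.7618 (straight) → pose (-3.8238, -1.7759, -0.7618)
step 3: θ'=0.2382 (R=0.3750) → pose (-3.4764, -1.8689, 0.2382)
step 4: θ'=0.7382 (R=-1.5000) → pose (-4.1319, -2.2171, 0.7382)
step 5: θ'=0.2382 (R=-1.5000) → pose (-3.4764, -1.8689, 0.2382)
step 6: θ'=-2.0118 (R=-0.3333) → pose (-3.0964, -2.3351, -2.0118)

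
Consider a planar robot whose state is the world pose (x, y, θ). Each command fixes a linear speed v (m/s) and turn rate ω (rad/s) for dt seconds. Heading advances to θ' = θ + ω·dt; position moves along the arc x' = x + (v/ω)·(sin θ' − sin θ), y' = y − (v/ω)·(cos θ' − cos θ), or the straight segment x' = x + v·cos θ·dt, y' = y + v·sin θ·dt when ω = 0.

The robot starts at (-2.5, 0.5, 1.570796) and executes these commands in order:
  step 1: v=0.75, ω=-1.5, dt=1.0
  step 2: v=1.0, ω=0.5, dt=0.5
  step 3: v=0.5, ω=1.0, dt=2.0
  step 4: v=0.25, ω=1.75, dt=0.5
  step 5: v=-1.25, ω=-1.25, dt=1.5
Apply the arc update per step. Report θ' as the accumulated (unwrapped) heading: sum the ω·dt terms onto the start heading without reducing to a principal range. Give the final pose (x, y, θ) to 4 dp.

(-0.4272, 0.7104, 1.3208)

step 1: θ'=0.0708 (R=-0.5000) → pose (-2.0354, 0.9987, 0.0708)
step 2: θ'=0.3208 (R=2.0000) → pose (-1.5462, 1.0958, 0.3208)
step 3: θ'=2.3208 (R=0.5000) → pose (-1.3380, 1.9111, 2.3208)
step 4: θ'=3.1958 (R=0.1429) → pose (-1.4503, 1.9563, 3.1958)
step 5: θ'=1.3208 (R=1.0000) → pose (-0.4272, 0.7104, 1.3208)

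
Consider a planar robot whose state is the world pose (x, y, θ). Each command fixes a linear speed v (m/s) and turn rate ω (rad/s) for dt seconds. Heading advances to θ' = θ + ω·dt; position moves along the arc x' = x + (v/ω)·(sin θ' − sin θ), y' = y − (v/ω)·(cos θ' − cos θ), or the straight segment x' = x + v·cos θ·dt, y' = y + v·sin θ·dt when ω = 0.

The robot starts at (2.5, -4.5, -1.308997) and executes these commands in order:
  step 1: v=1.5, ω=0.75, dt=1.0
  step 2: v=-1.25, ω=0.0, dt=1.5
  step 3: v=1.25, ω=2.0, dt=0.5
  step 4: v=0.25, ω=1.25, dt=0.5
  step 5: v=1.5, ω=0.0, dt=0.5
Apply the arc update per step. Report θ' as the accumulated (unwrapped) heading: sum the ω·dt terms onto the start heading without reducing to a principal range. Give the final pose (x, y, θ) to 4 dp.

step 1: θ'=-0.5590 (R=2.0000) → pose (3.3712, -5.6779, -0.5590)
step 2: θ'=-0.5590 (straight) → pose (1.7816, -4.6836, -0.5590)
step 3: θ'=0.4410 (R=0.6250) → pose (2.3798, -4.7189, 0.4410)
step 4: θ'=1.0660 (R=0.2000) → pose (2.4695, -4.6348, 1.0660)
step 5: θ'=1.0660 (straight) → pose (2.8322, -3.9783, 1.0660)

(2.8322, -3.9783, 1.0660)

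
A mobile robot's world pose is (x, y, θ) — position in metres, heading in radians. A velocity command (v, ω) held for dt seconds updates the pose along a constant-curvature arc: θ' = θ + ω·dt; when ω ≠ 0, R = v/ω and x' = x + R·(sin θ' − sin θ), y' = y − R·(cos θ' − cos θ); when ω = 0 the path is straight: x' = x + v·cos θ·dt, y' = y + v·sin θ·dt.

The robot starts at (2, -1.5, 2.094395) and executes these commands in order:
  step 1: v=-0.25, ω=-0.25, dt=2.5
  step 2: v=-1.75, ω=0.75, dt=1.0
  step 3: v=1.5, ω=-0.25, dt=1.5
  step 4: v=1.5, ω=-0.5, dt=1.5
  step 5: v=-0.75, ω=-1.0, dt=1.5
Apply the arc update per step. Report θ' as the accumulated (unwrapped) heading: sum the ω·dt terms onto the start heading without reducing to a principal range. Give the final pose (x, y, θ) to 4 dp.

step 1: θ'=1.4694 (R=1.0000) → pose (2.1288, -2.1012, 1.4694)
step 2: θ'=2.2194 (R=-2.3333) → pose (2.5907, -3.7469, 2.2194)
step 3: θ'=1.8444 (R=-6.0000) → pose (1.5954, -1.7437, 1.8444)
step 4: θ'=1.0944 (R=-3.0000) → pose (1.8179, 0.4427, 1.0944)
step 5: θ'=-0.4056 (R=0.7500) → pose (0.8555, 0.0974, -0.4056)

(0.8555, 0.0974, -0.4056)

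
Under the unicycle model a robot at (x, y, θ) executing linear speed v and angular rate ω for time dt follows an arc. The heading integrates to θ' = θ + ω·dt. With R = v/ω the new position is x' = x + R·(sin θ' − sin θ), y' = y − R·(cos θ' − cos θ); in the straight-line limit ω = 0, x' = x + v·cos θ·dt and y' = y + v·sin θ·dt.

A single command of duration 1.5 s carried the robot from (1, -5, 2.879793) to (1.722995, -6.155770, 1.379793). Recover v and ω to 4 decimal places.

v = -1.0000, ω = -1.0000

Δθ = 1.379793 − 2.879793 = -1.500000
ω = Δθ/dt = -1.500000/1.5 = -1.0000
R = −Δy/(cos θ' − cos θ) = 1.0000
v = R·ω = 1.0000·-1.0000 = -1.0000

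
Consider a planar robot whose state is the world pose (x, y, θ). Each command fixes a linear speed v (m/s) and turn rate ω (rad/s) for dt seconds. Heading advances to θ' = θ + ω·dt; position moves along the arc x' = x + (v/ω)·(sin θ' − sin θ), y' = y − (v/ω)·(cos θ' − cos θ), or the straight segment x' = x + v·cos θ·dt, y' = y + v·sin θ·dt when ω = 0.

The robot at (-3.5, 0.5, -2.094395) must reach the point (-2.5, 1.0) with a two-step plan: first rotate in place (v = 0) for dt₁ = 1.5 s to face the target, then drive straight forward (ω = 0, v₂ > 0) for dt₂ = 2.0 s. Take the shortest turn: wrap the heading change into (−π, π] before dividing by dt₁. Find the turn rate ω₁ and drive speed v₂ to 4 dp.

ω₁ = 1.7054, v₂ = 0.5590

heading to target = atan2(1−0.5, -2.5−-3.5) = 0.4636
Δθ = wrap(0.4636 − -2.0944) = 2.5580; ω₁ = Δθ/dt₁ = 1.7054
distance = √((-2.5−-3.5)² + (1−0.5)²) = 1.1180; v₂ = distance/dt₂ = 0.5590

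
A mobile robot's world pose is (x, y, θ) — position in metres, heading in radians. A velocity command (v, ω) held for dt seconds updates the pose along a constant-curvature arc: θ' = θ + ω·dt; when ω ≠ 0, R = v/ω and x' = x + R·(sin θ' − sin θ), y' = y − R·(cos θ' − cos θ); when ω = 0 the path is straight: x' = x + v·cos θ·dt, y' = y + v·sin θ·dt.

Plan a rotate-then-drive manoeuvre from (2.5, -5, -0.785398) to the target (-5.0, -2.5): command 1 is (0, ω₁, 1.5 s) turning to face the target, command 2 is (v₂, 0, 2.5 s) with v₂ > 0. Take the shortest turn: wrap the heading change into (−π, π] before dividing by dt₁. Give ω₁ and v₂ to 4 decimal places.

heading to target = atan2(-2.5−-5, -5−2.5) = 2.8198
Δθ = wrap(2.8198 − -0.7854) = -2.6779; ω₁ = Δθ/dt₁ = -1.7853
distance = √((-5−2.5)² + (-2.5−-5)²) = 7.9057; v₂ = distance/dt₂ = 3.1623

ω₁ = -1.7853, v₂ = 3.1623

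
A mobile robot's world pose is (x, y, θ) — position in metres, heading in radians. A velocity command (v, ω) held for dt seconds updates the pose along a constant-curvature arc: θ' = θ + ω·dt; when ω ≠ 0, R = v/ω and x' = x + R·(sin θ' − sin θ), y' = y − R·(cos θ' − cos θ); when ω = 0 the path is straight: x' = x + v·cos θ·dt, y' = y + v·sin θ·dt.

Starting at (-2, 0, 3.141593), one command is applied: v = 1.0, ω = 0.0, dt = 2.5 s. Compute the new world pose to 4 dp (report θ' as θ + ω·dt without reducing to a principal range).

θ' = 3.1416 + 0.0·2.5 = 3.1416
ω = 0 → straight: x' = -2 + 1.0·cos(3.1416)·2.5 = -4.5000
y' = 0 + 1.0·sin(3.1416)·2.5 = 0.0000

(-4.5000, 0.0000, 3.1416)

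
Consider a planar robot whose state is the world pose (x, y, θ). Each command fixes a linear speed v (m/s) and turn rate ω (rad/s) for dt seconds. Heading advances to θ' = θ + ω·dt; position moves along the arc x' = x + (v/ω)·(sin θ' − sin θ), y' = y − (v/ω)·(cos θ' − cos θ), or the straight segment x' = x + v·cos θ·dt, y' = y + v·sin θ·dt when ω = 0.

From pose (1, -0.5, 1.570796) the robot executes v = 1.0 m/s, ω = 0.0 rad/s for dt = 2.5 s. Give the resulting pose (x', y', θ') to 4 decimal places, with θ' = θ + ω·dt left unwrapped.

θ' = 1.5708 + 0.0·2.5 = 1.5708
ω = 0 → straight: x' = 1 + 1.0·cos(1.5708)·2.5 = 1.0000
y' = -0.5 + 1.0·sin(1.5708)·2.5 = 2.0000

(1.0000, 2.0000, 1.5708)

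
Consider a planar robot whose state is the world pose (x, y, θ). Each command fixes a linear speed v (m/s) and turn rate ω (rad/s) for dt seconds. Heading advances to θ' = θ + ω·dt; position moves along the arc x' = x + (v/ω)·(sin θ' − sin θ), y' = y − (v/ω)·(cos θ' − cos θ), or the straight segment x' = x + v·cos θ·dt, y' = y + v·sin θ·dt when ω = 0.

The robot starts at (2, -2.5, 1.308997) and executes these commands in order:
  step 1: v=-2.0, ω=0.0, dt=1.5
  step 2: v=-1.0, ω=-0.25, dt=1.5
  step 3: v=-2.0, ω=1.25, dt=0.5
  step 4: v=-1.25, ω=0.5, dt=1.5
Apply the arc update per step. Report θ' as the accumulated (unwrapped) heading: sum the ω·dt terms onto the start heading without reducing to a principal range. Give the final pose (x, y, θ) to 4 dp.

step 1: θ'=1.3090 (straight) → pose (1.2235, -5.3978, 1.3090)
step 2: θ'=0.9340 (R=4.0000) → pose (0.5759, -6.7410, 0.9340)
step 3: θ'=1.5590 (R=-1.6000) → pose (0.2624, -7.6735, 1.5590)
step 4: θ'=2.3090 (R=-2.5000) → pose (0.9130, -9.3854, 2.3090)

(0.9130, -9.3854, 2.3090)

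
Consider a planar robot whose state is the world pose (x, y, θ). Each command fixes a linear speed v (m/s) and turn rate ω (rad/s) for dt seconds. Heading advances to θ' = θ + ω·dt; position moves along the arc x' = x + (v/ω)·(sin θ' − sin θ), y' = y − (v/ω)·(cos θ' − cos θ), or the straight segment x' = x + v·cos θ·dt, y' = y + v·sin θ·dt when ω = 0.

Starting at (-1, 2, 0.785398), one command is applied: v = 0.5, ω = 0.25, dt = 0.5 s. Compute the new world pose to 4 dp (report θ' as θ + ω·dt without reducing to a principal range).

θ' = 0.7854 + 0.25·0.5 = 0.9104
R = v/ω = 0.5/0.25 = 2.0000
x' = -1 + 2.0000·(sin 0.9104 − sin 0.7854) = -0.8347
y' = 2 − 2.0000·(cos 0.9104 − cos 0.7854) = 2.1874

(-0.8347, 2.1874, 0.9104)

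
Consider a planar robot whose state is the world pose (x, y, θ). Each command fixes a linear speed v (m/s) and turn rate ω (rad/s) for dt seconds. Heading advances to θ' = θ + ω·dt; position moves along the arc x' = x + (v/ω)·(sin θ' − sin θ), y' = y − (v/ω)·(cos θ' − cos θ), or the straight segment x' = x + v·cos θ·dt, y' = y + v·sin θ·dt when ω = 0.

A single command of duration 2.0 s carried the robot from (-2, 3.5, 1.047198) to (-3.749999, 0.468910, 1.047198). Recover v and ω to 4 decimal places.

Δθ = 1.047198 − 1.047198 = 0.000000
ω = Δθ/dt = 0.000000/2.0 = 0.0000
ω = 0 → v = (Δx·cos θ + Δy·sin θ)/dt = -1.7500

v = -1.7500, ω = 0.0000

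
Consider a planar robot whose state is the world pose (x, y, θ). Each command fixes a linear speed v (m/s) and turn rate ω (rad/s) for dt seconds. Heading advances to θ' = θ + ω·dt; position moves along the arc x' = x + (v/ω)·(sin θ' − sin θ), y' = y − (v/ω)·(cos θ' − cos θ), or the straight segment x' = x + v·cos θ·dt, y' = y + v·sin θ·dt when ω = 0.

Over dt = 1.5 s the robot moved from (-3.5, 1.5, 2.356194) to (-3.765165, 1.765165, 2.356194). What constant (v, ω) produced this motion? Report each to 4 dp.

Δθ = 2.356194 − 2.356194 = 0.000000
ω = Δθ/dt = 0.000000/1.5 = 0.0000
ω = 0 → v = (Δx·cos θ + Δy·sin θ)/dt = 0.2500

v = 0.2500, ω = 0.0000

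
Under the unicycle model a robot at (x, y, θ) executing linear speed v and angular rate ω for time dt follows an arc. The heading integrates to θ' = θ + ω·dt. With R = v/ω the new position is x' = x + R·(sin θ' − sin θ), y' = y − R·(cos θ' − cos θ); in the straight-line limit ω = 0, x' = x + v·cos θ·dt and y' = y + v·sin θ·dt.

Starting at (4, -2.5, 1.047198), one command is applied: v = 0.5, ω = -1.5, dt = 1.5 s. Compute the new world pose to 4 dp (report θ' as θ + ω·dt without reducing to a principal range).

(4.5997, -2.5468, -1.2028)

θ' = 1.0472 + -1.5·1.5 = -1.2028
R = v/ω = 0.5/-1.5 = -0.3333
x' = 4 + -0.3333·(sin -1.2028 − sin 1.0472) = 4.5997
y' = -2.5 − -0.3333·(cos -1.2028 − cos 1.0472) = -2.5468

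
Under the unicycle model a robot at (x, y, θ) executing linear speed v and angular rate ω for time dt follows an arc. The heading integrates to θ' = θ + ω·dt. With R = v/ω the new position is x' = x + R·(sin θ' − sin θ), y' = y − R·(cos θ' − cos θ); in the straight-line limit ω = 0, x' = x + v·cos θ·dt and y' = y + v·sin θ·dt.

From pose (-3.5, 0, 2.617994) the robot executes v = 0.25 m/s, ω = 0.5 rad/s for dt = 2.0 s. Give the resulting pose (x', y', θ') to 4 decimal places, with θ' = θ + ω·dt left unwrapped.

(-3.9793, 0.0113, 3.6180)

θ' = 2.6180 + 0.5·2.0 = 3.6180
R = v/ω = 0.25/0.5 = 0.5000
x' = -3.5 + 0.5000·(sin 3.6180 − sin 2.6180) = -3.9793
y' = 0 − 0.5000·(cos 3.6180 − cos 2.6180) = 0.0113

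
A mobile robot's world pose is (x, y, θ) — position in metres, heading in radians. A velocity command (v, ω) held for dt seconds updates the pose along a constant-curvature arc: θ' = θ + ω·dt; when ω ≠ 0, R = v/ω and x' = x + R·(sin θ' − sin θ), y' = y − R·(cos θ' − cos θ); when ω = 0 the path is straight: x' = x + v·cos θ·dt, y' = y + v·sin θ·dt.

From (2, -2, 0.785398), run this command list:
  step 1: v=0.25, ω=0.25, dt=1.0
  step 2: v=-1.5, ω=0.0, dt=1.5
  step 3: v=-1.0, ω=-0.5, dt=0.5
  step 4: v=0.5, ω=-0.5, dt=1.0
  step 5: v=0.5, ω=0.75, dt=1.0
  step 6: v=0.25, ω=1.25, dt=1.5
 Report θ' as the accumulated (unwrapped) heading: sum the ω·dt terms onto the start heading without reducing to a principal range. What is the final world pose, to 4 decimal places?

(1.3842, -3.2833, 2.9104)

step 1: θ'=1.0354 (R=1.0000) → pose (2.1530, -1.8031, 1.0354)
step 2: θ'=1.0354 (straight) → pose (1.0050, -3.7382, 1.0354)
step 3: θ'=0.7854 (R=2.0000) → pose (0.6991, -4.1321, 0.7854)
step 4: θ'=0.2854 (R=-1.0000) → pose (1.1247, -3.8796, 0.2854)
step 5: θ'=1.0354 (R=0.6667) → pose (1.5104, -3.5801, 1.0354)
step 6: θ'=2.9104 (R=0.2000) → pose (1.3842, -3.2833, 2.9104)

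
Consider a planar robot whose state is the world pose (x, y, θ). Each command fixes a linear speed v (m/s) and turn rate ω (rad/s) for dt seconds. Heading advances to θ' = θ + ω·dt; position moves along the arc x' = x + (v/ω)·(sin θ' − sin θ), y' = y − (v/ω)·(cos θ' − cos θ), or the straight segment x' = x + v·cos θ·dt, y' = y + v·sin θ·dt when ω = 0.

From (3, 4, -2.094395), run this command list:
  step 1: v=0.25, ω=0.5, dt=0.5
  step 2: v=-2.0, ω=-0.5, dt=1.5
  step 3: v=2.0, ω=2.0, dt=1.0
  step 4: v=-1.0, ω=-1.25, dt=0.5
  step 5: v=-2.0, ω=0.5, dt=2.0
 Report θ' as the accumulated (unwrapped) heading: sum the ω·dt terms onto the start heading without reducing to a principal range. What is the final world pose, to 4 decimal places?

(1.4938, 7.4525, -0.2194)

step 1: θ'=-1.8444 (R=0.5000) → pose (2.9516, 3.8851, -1.8444)
step 2: θ'=-2.5944 (R=4.0000) → pose (4.7216, 6.2203, -2.5944)
step 3: θ'=-0.5944 (R=1.0000) → pose (4.6819, 4.5378, -0.5944)
step 4: θ'=-1.2194 (R=0.8000) → pose (4.3788, 4.9252, -1.2194)
step 5: θ'=-0.2194 (R=-4.0000) → pose (1.4938, 7.4525, -0.2194)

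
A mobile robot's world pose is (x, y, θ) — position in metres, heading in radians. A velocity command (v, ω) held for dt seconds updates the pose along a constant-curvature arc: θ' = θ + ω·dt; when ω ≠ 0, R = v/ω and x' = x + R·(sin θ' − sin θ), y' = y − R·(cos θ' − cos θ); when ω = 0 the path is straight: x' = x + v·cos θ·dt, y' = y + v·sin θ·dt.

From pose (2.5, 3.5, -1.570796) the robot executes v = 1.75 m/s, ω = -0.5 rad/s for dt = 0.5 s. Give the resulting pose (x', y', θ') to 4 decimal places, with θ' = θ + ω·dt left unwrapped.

(2.3912, 2.6341, -1.8208)

θ' = -1.5708 + -0.5·0.5 = -1.8208
R = v/ω = 1.75/-0.5 = -3.5000
x' = 2.5 + -3.5000·(sin -1.8208 − sin -1.5708) = 2.3912
y' = 3.5 − -3.5000·(cos -1.8208 − cos -1.5708) = 2.6341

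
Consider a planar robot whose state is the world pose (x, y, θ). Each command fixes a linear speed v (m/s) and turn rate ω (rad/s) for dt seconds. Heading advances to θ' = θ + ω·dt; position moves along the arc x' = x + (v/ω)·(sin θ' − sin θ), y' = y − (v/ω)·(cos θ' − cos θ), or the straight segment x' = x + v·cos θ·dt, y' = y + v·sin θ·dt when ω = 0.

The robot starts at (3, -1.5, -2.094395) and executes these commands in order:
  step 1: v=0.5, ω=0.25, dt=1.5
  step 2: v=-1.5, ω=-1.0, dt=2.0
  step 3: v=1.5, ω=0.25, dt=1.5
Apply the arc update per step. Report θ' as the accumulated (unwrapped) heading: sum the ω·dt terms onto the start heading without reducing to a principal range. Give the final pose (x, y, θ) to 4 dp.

step 1: θ'=-1.7194 (R=2.0000) → pose (2.7541, -2.2039, -1.7194)
step 2: θ'=-3.7194 (R=1.5000) → pose (5.0568, -1.1695, -3.7194)
step 3: θ'=-3.3444 (R=6.0000) → pose (2.9882, -0.3184, -3.3444)

(2.9882, -0.3184, -3.3444)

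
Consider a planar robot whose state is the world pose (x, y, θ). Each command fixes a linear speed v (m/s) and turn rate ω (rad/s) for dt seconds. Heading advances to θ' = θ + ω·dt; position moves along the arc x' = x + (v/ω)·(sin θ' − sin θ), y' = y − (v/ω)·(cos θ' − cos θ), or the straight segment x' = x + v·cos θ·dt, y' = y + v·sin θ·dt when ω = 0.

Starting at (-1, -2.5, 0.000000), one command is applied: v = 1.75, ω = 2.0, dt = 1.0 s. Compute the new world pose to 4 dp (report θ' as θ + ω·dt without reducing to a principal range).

θ' = 0.0000 + 2.0·1.0 = 2.0000
R = v/ω = 1.75/2.0 = 0.8750
x' = -1 + 0.8750·(sin 2.0000 − sin 0.0000) = -0.2044
y' = -2.5 − 0.8750·(cos 2.0000 − cos 0.0000) = -1.2609

(-0.2044, -1.2609, 2.0000)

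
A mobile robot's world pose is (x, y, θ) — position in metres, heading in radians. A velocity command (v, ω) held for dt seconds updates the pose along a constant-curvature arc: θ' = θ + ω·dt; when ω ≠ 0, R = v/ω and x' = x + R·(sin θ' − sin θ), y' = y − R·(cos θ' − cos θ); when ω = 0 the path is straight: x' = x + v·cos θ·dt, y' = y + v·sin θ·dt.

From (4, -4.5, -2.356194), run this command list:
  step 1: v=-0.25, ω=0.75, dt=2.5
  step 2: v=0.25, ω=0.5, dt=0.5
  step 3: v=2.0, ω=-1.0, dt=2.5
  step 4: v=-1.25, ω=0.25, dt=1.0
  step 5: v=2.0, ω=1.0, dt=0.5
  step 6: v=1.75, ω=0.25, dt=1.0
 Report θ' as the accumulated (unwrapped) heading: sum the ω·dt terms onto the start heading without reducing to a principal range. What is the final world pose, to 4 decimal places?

(4.3489, -9.6133, -1.7312)

step 1: θ'=-0.4812 (R=-0.3333) → pose (3.9186, -3.9688, -0.4812)
step 2: θ'=-0.2312 (R=0.5000) → pose (4.0354, -4.0123, -0.2312)
step 3: θ'=-2.7312 (R=-2.0000) → pose (4.3751, -7.7930, -2.7312)
step 4: θ'=-2.4812 (R=-5.0000) → pose (5.4474, -7.1569, -2.4812)
step 5: θ'=-1.9812 (R=2.0000) → pose (4.8403, -7.9385, -1.9812)
step 6: θ'=-1.7312 (R=7.0000) → pose (4.3489, -9.6133, -1.7312)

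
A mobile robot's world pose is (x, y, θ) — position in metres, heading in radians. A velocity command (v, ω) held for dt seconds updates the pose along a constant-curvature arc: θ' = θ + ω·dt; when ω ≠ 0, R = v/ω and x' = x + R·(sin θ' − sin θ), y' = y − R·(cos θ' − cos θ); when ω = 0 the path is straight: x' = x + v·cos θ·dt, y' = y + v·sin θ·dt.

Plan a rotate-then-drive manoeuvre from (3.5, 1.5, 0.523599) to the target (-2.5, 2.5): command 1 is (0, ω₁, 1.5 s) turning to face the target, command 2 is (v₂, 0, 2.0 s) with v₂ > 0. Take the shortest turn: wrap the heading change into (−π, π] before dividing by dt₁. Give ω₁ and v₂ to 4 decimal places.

ω₁ = 1.6352, v₂ = 3.0414

heading to target = atan2(2.5−1.5, -2.5−3.5) = 2.9764
Δθ = wrap(2.9764 − 0.5236) = 2.4528; ω₁ = Δθ/dt₁ = 1.6352
distance = √((-2.5−3.5)² + (2.5−1.5)²) = 6.0828; v₂ = distance/dt₂ = 3.0414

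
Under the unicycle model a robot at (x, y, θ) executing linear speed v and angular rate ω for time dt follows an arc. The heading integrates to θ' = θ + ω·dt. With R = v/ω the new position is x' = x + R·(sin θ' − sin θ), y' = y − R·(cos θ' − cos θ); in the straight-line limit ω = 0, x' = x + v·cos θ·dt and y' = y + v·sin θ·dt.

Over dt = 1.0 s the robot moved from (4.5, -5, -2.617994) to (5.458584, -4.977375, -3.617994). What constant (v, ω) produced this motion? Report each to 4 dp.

v = -1.0000, ω = -1.0000

Δθ = -3.617994 − -2.617994 = -1.000000
ω = Δθ/dt = -1.000000/1.0 = -1.0000
R = Δx/(sin θ' − sin θ) = 1.0000
v = R·ω = 1.0000·-1.0000 = -1.0000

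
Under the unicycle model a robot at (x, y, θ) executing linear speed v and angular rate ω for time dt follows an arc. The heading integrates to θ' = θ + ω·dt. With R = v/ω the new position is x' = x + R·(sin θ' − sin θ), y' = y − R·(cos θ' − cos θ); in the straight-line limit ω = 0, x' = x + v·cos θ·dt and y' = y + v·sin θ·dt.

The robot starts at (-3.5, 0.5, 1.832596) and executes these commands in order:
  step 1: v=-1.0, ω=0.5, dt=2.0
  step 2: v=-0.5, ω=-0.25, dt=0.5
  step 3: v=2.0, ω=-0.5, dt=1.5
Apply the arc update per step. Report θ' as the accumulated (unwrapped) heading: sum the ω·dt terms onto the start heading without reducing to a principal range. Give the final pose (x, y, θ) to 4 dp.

(-3.9660, 1.1419, 1.9576)

step 1: θ'=2.8326 (R=-2.0000) → pose (-2.1764, -0.8876, 2.8326)
step 2: θ'=2.7076 (R=2.0000) → pose (-1.9436, -0.9783, 2.7076)
step 3: θ'=1.9576 (R=-4.0000) → pose (-3.9660, 1.1419, 1.9576)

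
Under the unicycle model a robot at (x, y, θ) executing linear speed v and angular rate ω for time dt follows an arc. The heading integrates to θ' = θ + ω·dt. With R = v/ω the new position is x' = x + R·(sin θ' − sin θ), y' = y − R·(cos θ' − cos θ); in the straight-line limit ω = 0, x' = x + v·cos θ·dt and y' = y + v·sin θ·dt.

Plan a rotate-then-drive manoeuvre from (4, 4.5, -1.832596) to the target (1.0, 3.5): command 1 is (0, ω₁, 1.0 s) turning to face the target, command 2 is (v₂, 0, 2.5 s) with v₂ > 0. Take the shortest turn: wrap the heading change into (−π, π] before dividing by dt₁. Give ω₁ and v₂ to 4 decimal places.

heading to target = atan2(3.5−4.5, 1−4) = -2.8198
Δθ = wrap(-2.8198 − -1.8326) = -0.9872; ω₁ = Δθ/dt₁ = -0.9872
distance = √((1−4)² + (3.5−4.5)²) = 3.1623; v₂ = distance/dt₂ = 1.2649

ω₁ = -0.9872, v₂ = 1.2649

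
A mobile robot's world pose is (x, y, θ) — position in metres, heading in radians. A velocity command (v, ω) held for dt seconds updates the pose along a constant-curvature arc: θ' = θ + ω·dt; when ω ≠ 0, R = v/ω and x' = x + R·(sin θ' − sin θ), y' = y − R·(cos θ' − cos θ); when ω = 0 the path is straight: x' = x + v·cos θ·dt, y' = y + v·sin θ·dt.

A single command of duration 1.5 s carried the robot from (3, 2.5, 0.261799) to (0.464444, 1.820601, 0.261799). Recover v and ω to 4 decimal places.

Δθ = 0.261799 − 0.261799 = 0.000000
ω = Δθ/dt = 0.000000/1.5 = 0.0000
ω = 0 → v = (Δx·cos θ + Δy·sin θ)/dt = -1.7500

v = -1.7500, ω = 0.0000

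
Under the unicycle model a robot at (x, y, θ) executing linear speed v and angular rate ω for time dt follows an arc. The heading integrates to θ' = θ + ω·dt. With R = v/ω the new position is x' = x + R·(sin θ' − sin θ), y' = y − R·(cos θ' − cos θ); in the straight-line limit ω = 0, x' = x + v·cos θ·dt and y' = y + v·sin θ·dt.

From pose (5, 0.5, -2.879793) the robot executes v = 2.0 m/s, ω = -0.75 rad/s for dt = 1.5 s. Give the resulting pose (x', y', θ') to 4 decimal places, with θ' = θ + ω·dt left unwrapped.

(2.2833, 1.3424, -4.0048)

θ' = -2.8798 + -0.75·1.5 = -4.0048
R = v/ω = 2.0/-0.75 = -2.6667
x' = 5 + -2.6667·(sin -4.0048 − sin -2.8798) = 2.2833
y' = 0.5 − -2.6667·(cos -4.0048 − cos -2.8798) = 1.3424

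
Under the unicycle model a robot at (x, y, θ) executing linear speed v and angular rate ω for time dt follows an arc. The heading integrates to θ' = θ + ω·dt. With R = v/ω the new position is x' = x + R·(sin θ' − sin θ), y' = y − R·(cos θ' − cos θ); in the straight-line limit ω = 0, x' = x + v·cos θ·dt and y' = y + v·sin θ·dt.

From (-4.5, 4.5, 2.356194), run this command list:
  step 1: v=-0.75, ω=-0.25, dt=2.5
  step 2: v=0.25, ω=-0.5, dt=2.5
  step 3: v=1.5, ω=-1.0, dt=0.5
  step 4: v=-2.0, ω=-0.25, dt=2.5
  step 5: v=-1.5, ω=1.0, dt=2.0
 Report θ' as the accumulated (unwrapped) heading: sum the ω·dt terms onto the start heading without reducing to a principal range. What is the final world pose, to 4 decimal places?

(-9.6927, 4.2707, 1.3562)

step 1: θ'=1.7312 (R=3.0000) → pose (-3.6598, 2.8578, 1.7312)
step 2: θ'=0.4812 (R=-0.5000) → pose (-3.3977, 3.3809, 0.4812)
step 3: θ'=-0.0188 (R=-1.5000) → pose (-2.6752, 3.5510, -0.0188)
step 4: θ'=-0.6438 (R=8.0000) → pose (-7.3267, 5.1510, -0.6438)
step 5: θ'=1.3562 (R=-1.5000) → pose (-9.6927, 4.2707, 1.3562)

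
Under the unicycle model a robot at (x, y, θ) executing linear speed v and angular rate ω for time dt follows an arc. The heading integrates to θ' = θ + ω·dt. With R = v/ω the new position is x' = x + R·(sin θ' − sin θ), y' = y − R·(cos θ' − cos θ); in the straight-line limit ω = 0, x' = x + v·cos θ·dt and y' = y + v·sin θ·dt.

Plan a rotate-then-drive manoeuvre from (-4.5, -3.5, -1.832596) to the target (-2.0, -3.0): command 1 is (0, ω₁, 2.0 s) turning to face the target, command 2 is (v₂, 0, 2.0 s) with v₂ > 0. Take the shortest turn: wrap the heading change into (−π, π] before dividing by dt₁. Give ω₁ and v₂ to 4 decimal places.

ω₁ = 1.0150, v₂ = 1.2748

heading to target = atan2(-3−-3.5, -2−-4.5) = 0.1974
Δθ = wrap(0.1974 − -1.8326) = 2.0300; ω₁ = Δθ/dt₁ = 1.0150
distance = √((-2−-4.5)² + (-3−-3.5)²) = 2.5495; v₂ = distance/dt₂ = 1.2748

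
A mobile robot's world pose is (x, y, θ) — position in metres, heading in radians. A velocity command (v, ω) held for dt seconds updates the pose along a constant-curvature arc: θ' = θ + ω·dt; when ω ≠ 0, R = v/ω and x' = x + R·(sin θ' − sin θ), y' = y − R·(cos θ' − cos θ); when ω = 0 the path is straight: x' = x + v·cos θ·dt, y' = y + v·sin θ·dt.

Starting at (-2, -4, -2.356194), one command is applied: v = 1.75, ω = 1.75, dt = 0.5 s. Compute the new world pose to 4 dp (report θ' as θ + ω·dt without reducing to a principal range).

(-2.2889, -4.7966, -1.4812)

θ' = -2.3562 + 1.75·0.5 = -1.4812
R = v/ω = 1.75/1.75 = 1.0000
x' = -2 + 1.0000·(sin -1.4812 − sin -2.3562) = -2.2889
y' = -4 − 1.0000·(cos -1.4812 − cos -2.3562) = -4.7966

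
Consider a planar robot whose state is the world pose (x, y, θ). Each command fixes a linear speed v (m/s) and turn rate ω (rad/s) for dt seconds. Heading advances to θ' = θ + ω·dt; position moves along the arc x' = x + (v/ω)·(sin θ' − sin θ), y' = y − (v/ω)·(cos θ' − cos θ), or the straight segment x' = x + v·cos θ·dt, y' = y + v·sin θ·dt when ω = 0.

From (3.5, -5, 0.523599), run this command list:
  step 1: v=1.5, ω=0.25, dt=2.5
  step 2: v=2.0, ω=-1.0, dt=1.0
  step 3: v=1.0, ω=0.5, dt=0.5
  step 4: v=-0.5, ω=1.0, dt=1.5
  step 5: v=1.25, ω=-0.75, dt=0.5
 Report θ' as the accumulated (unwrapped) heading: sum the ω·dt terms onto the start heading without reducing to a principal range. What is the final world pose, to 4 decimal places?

step 1: θ'=1.1486 (R=6.0000) → pose (5.9731, -2.2624, 1.1486)
step 2: θ'=0.1486 (R=-2.0000) → pose (7.5014, -1.1040, 0.1486)
step 3: θ'=0.3986 (R=2.0000) → pose (7.9816, -0.9693, 0.3986)
step 4: θ'=1.8986 (R=-0.5000) → pose (7.7023, -1.5911, 1.8986)
step 5: θ'=1.5236 (R=-1.6667) → pose (7.6154, -0.9758, 1.5236)

(7.6154, -0.9758, 1.5236)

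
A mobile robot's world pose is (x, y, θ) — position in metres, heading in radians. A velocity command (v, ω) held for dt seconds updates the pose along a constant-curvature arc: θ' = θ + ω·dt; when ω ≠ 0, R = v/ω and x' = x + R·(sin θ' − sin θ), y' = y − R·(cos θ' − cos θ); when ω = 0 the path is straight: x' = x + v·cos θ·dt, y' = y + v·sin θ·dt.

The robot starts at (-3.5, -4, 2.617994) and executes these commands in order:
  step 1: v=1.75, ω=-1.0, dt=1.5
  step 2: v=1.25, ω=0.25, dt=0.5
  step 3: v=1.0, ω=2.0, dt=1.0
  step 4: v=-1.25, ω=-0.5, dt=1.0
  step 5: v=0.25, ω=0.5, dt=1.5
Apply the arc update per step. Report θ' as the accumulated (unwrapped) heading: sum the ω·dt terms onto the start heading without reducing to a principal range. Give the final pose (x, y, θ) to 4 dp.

(-3.6278, -0.6573, 3.4930)

step 1: θ'=1.1180 (R=-1.7500) → pose (-4.1986, -1.7189, 1.1180)
step 2: θ'=1.2430 (R=5.0000) → pose (-3.9610, -1.1412, 1.2430)
step 3: θ'=3.2430 (R=0.5000) → pose (-4.4850, -0.4828, 3.2430)
step 4: θ'=2.7430 (R=2.5000) → pose (-3.2616, -0.6660, 2.7430)
step 5: θ'=3.4930 (R=0.5000) → pose (-3.6278, -0.6573, 3.4930)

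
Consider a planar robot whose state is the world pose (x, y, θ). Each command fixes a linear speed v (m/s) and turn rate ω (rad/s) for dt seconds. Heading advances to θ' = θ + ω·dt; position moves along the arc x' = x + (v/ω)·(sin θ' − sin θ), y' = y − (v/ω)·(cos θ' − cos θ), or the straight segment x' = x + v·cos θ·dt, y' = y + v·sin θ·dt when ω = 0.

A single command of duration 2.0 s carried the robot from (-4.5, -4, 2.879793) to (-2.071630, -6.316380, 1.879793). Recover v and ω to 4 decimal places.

Δθ = 1.879793 − 2.879793 = -1.000000
ω = Δθ/dt = -1.000000/2.0 = -0.5000
R = Δx/(sin θ' − sin θ) = 3.5000
v = R·ω = 3.5000·-0.5000 = -1.7500

v = -1.7500, ω = -0.5000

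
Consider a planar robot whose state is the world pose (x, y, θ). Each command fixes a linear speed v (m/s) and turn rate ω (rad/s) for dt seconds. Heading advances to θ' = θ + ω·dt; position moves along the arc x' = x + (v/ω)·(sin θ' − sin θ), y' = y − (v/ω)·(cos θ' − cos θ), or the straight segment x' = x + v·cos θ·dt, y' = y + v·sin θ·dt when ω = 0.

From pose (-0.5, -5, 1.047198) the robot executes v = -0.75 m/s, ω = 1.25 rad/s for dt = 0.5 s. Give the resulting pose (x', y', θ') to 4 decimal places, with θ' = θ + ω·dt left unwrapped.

θ' = 1.0472 + 1.25·0.5 = 1.6722
R = v/ω = -0.75/1.25 = -0.6000
x' = -0.5 + -0.6000·(sin 1.6722 − sin 1.0472) = -0.5773
y' = -5 − -0.6000·(cos 1.6722 − cos 1.0472) = -5.3607

(-0.5773, -5.3607, 1.6722)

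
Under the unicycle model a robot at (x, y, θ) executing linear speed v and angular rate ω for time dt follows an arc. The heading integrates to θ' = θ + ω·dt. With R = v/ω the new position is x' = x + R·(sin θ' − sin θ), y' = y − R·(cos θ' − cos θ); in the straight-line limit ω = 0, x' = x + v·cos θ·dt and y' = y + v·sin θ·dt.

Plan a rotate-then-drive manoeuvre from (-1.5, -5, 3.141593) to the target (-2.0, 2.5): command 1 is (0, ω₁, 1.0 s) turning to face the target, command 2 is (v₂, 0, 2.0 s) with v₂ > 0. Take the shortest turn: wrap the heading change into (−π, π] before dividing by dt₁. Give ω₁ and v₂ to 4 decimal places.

ω₁ = -1.5042, v₂ = 3.7583

heading to target = atan2(2.5−-5, -2−-1.5) = 1.6374
Δθ = wrap(1.6374 − 3.1416) = -1.5042; ω₁ = Δθ/dt₁ = -1.5042
distance = √((-2−-1.5)² + (2.5−-5)²) = 7.5166; v₂ = distance/dt₂ = 3.7583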